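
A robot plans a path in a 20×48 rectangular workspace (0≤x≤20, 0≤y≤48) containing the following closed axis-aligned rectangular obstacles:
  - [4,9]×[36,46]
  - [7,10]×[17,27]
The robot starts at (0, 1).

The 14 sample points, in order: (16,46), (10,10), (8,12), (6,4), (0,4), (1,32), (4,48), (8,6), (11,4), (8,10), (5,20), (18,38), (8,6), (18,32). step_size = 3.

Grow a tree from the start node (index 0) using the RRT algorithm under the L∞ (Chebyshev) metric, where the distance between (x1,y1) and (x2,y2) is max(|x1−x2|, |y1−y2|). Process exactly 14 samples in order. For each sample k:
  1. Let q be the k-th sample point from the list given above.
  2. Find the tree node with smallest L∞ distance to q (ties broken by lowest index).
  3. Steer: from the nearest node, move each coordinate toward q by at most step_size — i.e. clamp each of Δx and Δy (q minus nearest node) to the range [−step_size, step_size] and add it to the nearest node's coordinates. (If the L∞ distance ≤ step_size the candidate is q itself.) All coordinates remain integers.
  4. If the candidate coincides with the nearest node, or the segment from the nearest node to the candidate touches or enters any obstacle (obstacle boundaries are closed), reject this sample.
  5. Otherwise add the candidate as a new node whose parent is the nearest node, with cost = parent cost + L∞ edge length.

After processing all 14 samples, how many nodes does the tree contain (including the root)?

Node count: 11

1. q=(16,46) nearest=0 d=45 new=(3,4) → add node 1 parent=0 cost=3
2. q=(10,10) nearest=1 d=7 new=(6,7) → add node 2 parent=1 cost=6
3. q=(8,12) nearest=2 d=5 new=(8,10) → add node 3 parent=2 cost=9
4. q=(6,4) nearest=1 d=3 new=(6,4) → add node 4 parent=1 cost=6
5. q=(0,4) nearest=0 d=3 new=(0,4) → add node 5 parent=0 cost=3
6. q=(1,32) nearest=3 d=22 new=(5,13) → add node 6 parent=3 cost=12
7. q=(4,48) nearest=6 d=35 new=(4,16) → add node 7 parent=6 cost=15
8. q=(8,6) nearest=2 d=2 new=(8,6) → add node 8 parent=2 cost=8
9. q=(11,4) nearest=8 d=3 new=(11,4) → add node 9 parent=8 cost=11
10. q=(8,10) nearest=3 d=0 → coincident, reject
11. q=(5,20) nearest=7 d=4 new=(5,19) → add node 10 parent=7 cost=18
12. q=(18,38) nearest=10 d=19 new=(8,22) → blocked by [7,10]×[17,27], reject
13. q=(8,6) nearest=8 d=0 → coincident, reject
14. q=(18,32) nearest=10 d=13 new=(8,22) → blocked by [7,10]×[17,27], reject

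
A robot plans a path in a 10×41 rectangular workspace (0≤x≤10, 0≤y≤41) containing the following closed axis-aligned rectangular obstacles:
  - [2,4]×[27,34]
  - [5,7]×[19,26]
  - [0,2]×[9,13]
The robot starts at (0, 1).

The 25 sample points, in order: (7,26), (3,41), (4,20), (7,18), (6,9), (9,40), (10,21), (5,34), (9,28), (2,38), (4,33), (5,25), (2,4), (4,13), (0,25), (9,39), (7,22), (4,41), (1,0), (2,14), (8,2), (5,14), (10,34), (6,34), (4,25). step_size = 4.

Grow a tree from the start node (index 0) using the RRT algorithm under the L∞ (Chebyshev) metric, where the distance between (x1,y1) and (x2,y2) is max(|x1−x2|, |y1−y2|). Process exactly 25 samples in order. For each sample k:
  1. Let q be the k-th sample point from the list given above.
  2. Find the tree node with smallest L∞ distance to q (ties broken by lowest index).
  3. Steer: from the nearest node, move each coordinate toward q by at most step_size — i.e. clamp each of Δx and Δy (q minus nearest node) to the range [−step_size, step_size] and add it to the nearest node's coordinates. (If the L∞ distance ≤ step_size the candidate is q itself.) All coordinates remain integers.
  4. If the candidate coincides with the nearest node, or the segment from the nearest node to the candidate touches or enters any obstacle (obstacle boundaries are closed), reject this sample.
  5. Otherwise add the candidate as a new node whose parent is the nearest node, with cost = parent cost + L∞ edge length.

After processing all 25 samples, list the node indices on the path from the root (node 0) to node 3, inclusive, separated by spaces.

Path: 0 1 2 3

1. q=(7,26) nearest=0 d=25 new=(4,5) → add node 1 parent=0 cost=4
2. q=(3,41) nearest=1 d=36 new=(3,9) → add node 2 parent=1 cost=8
3. q=(4,20) nearest=2 d=11 new=(4,13) → add node 3 parent=2 cost=12
4. q=(7,18) nearest=3 d=5 new=(7,17) → add node 4 parent=3 cost=16
5. q=(6,9) nearest=2 d=3 new=(6,9) → add node 5 parent=2 cost=11
6. q=(9,40) nearest=4 d=23 new=(9,21) → add node 6 parent=4 cost=20
7. q=(10,21) nearest=6 d=1 new=(10,21) → add node 7 parent=6 cost=21
8. q=(5,34) nearest=6 d=13 new=(5,25) → blocked by [5,7]×[19,26], reject
9. q=(9,28) nearest=6 d=7 new=(9,25) → add node 8 parent=6 cost=24
10. q=(2,38) nearest=8 d=13 new=(5,29) → add node 9 parent=8 cost=28
11. q=(4,33) nearest=9 d=4 new=(4,33) → blocked by [2,4]×[27,34], reject
12. q=(5,25) nearest=6 d=4 new=(5,25) → blocked by [5,7]×[19,26], reject
13. q=(2,4) nearest=1 d=2 new=(2,4) → add node 10 parent=1 cost=6
14. q=(4,13) nearest=3 d=0 → coincident, reject
15. q=(0,25) nearest=9 d=5 new=(1,25) → blocked by [2,4]×[27,34], reject
16. q=(9,39) nearest=9 d=10 new=(9,33) → add node 11 parent=9 cost=32
17. q=(7,22) nearest=6 d=2 new=(7,22) → blocked by [5,7]×[19,26], reject
18. q=(4,41) nearest=11 d=8 new=(5,37) → add node 12 parent=11 cost=36
19. q=(1,0) nearest=0 d=1 new=(1,0) → add node 13 parent=0 cost=1
20. q=(2,14) nearest=3 d=2 new=(2,14) → add node 14 parent=3 cost=14
21. q=(8,2) nearest=1 d=4 new=(8,2) → add node 15 parent=1 cost=8
22. q=(5,14) nearest=3 d=1 new=(5,14) → add node 16 parent=3 cost=13
23. q=(10,34) nearest=11 d=1 new=(10,34) → add node 17 parent=11 cost=33
24. q=(6,34) nearest=11 d=3 new=(6,34) → add node 18 parent=11 cost=35
25. q=(4,25) nearest=9 d=4 new=(4,25) → add node 19 parent=9 cost=32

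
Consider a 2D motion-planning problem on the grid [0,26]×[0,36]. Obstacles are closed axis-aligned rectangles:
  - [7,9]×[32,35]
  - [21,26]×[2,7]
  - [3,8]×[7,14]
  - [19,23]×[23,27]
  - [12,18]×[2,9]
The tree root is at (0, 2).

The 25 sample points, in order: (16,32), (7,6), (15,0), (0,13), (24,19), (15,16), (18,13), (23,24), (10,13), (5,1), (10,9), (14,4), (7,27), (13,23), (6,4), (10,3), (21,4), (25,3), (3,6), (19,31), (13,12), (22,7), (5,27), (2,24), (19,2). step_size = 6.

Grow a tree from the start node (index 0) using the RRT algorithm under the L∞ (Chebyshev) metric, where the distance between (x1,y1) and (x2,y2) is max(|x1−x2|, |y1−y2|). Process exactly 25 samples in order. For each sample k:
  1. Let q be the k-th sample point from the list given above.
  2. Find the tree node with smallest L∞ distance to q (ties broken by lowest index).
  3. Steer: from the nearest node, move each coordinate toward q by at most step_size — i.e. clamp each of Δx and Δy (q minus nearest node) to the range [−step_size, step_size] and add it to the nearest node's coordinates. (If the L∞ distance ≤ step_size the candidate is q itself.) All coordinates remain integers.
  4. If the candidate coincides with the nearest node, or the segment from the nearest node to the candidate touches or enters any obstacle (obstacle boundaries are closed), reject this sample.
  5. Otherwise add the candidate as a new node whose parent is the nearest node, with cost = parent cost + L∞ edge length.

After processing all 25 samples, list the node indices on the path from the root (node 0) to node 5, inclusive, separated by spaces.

Path: 0 1 2 5

1. q=(16,32) nearest=0 d=30 new=(6,8) → blocked by [3,8]×[7,14], reject
2. q=(7,6) nearest=0 d=7 new=(6,6) → add node 1 parent=0 cost=6
3. q=(15,0) nearest=1 d=9 new=(12,0) → add node 2 parent=1 cost=12
4. q=(0,13) nearest=1 d=7 new=(0,12) → blocked by [3,8]×[7,14], reject
5. q=(24,19) nearest=1 d=18 new=(12,12) → blocked by [3,8]×[7,14], reject
6. q=(15,16) nearest=1 d=10 new=(12,12) → blocked by [3,8]×[7,14], reject
7. q=(18,13) nearest=1 d=12 new=(12,12) → blocked by [3,8]×[7,14], reject
8. q=(23,24) nearest=1 d=18 new=(12,12) → blocked by [3,8]×[7,14], reject
9. q=(10,13) nearest=1 d=7 new=(10,12) → blocked by [3,8]×[7,14], reject
10. q=(5,1) nearest=0 d=5 new=(5,1) → add node 3 parent=0 cost=5
11. q=(10,9) nearest=1 d=4 new=(10,9) → blocked by [3,8]×[7,14], reject
12. q=(14,4) nearest=2 d=4 new=(14,4) → blocked by [12,18]×[2,9], reject
13. q=(7,27) nearest=1 d=21 new=(7,12) → blocked by [3,8]×[7,14], reject
14. q=(13,23) nearest=1 d=17 new=(12,12) → blocked by [3,8]×[7,14], reject
15. q=(6,4) nearest=1 d=2 new=(6,4) → add node 4 parent=1 cost=8
16. q=(10,3) nearest=2 d=3 new=(10,3) → add node 5 parent=2 cost=15
17. q=(21,4) nearest=2 d=9 new=(18,4) → blocked by [12,18]×[2,9], reject
18. q=(25,3) nearest=2 d=13 new=(18,3) → blocked by [12,18]×[2,9], reject
19. q=(3,6) nearest=1 d=3 new=(3,6) → add node 6 parent=1 cost=9
20. q=(19,31) nearest=1 d=25 new=(12,12) → blocked by [3,8]×[7,14], reject
21. q=(13,12) nearest=1 d=7 new=(12,12) → blocked by [3,8]×[7,14], reject
22. q=(22,7) nearest=2 d=10 new=(18,6) → blocked by [12,18]×[2,9], reject
23. q=(5,27) nearest=1 d=21 new=(5,12) → blocked by [3,8]×[7,14], reject
24. q=(2,24) nearest=1 d=18 new=(2,12) → blocked by [3,8]×[7,14], reject
25. q=(19,2) nearest=2 d=7 new=(18,2) → blocked by [12,18]×[2,9], reject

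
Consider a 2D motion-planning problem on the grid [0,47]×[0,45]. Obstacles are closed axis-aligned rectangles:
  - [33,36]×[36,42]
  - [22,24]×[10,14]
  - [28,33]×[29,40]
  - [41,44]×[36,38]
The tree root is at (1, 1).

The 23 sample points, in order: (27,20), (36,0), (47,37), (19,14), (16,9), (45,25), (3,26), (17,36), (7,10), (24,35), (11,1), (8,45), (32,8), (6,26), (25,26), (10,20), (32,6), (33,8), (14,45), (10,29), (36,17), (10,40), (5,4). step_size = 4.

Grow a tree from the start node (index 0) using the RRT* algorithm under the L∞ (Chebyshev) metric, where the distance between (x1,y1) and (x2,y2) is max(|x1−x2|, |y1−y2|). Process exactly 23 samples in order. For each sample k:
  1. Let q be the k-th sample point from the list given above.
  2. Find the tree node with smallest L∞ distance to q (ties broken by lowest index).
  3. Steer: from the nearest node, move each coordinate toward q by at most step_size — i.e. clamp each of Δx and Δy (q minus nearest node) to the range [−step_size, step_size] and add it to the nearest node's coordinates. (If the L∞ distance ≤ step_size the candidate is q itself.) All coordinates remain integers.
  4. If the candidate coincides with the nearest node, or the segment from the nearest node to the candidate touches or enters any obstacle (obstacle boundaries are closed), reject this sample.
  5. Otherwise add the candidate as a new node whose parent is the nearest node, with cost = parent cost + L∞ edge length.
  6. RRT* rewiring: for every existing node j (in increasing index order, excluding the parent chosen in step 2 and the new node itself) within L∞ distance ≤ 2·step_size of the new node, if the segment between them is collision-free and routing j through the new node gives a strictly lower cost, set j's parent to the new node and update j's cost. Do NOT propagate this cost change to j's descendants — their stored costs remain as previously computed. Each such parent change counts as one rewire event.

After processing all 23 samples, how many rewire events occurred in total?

1. q=(27,20) nearest=0 d=26 new=(5,5) → add node 1 parent=0 cost=4
2. q=(36,0) nearest=1 d=31 new=(9,1) → add node 2 parent=1 cost=8
3. q=(47,37) nearest=2 d=38 new=(13,5) → add node 3 parent=2 cost=12
4. q=(19,14) nearest=3 d=9 new=(17,9) → add node 4 parent=3 cost=16
5. q=(16,9) nearest=4 d=1 new=(16,9) → add node 5 parent=4 cost=17
6. q=(45,25) nearest=4 d=28 new=(21,13) → add node 6 parent=4 cost=20
7. q=(3,26) nearest=4 d=17 new=(13,13) → add node 7 parent=4 cost=20
8. q=(17,36) nearest=6 d=23 new=(17,17) → add node 8 parent=6 cost=24
9. q=(7,10) nearest=1 d=5 new=(7,9) → add node 9 parent=1 cost=8; rewire 7→9 (14<20)
10. q=(24,35) nearest=8 d=18 new=(21,21) → add node 10 parent=8 cost=28
11. q=(11,1) nearest=2 d=2 new=(11,1) → add node 11 parent=2 cost=10
12. q=(8,45) nearest=10 d=24 new=(17,25) → add node 12 parent=10 cost=32
13. q=(32,8) nearest=6 d=11 new=(25,9) → blocked by [22,24]×[10,14], reject
14. q=(6,26) nearest=8 d=11 new=(13,21) → add node 13 parent=8 cost=28
15. q=(25,26) nearest=10 d=5 new=(25,25) → add node 14 parent=10 cost=32
16. q=(10,20) nearest=13 d=3 new=(10,20) → add node 15 parent=13 cost=31
17. q=(32,6) nearest=6 d=11 new=(25,9) → blocked by [22,24]×[10,14], reject
18. q=(33,8) nearest=6 d=12 new=(25,9) → blocked by [22,24]×[10,14], reject
19. q=(14,45) nearest=12 d=20 new=(14,29) → add node 16 parent=12 cost=36
20. q=(10,29) nearest=16 d=4 new=(10,29) → add node 17 parent=16 cost=40
21. q=(36,17) nearest=14 d=11 new=(29,21) → add node 18 parent=14 cost=36
22. q=(10,40) nearest=16 d=11 new=(10,33) → add node 19 parent=16 cost=40
23. q=(5,4) nearest=1 d=1 new=(5,4) → add node 20 parent=1 cost=5

Rewire events: 1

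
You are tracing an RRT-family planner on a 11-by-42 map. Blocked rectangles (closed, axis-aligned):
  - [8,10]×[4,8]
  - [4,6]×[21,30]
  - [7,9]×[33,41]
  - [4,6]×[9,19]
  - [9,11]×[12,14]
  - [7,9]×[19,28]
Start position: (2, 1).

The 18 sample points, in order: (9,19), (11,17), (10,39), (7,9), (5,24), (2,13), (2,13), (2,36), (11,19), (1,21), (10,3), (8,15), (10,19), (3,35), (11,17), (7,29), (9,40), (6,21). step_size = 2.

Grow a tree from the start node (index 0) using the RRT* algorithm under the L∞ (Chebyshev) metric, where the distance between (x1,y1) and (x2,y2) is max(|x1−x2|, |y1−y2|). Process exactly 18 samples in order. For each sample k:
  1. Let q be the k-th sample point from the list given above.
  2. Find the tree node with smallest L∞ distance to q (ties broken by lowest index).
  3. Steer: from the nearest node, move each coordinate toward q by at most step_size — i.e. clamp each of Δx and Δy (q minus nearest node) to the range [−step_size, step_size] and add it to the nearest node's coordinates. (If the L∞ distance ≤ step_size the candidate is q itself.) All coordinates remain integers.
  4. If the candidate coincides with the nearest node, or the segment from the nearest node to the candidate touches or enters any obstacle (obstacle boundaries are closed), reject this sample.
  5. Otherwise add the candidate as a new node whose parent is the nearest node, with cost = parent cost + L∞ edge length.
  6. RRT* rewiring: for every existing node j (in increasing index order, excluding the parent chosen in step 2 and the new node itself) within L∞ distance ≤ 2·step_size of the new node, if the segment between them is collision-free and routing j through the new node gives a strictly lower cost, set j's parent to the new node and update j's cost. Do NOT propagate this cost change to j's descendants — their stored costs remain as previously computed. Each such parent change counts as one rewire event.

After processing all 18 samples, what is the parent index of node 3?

1. q=(9,19) nearest=0 d=18 new=(4,3) → add node 1 parent=0 cost=2
2. q=(11,17) nearest=1 d=14 new=(6,5) → add node 2 parent=1 cost=4
3. q=(10,39) nearest=2 d=34 new=(8,7) → blocked by [8,10]×[4,8], reject
4. q=(7,9) nearest=2 d=4 new=(7,7) → add node 3 parent=2 cost=6
5. q=(5,24) nearest=3 d=17 new=(5,9) → blocked by [4,6]×[9,19], reject
6. q=(2,13) nearest=3 d=6 new=(5,9) → blocked by [4,6]×[9,19], reject
7. q=(2,13) nearest=3 d=6 new=(5,9) → blocked by [4,6]×[9,19], reject
8. q=(2,36) nearest=3 d=29 new=(5,9) → blocked by [4,6]×[9,19], reject
9. q=(11,19) nearest=3 d=12 new=(9,9) → blocked by [8,10]×[4,8], reject
10. q=(1,21) nearest=3 d=14 new=(5,9) → blocked by [4,6]×[9,19], reject
11. q=(10,3) nearest=2 d=4 new=(8,3) → add node 4 parent=2 cost=6
12. q=(8,15) nearest=3 d=8 new=(8,9) → add node 5 parent=3 cost=8
13. q=(10,19) nearest=5 d=10 new=(10,11) → add node 6 parent=5 cost=10
14. q=(3,35) nearest=6 d=24 new=(8,13) → blocked by [9,11]×[12,14], reject
15. q=(11,17) nearest=6 d=6 new=(11,13) → blocked by [9,11]×[12,14], reject
16. q=(7,29) nearest=6 d=18 new=(8,13) → blocked by [9,11]×[12,14], reject
17. q=(9,40) nearest=6 d=29 new=(9,13) → blocked by [9,11]×[12,14], reject
18. q=(6,21) nearest=6 d=10 new=(8,13) → blocked by [9,11]×[12,14], reject

Parent of node 3: 2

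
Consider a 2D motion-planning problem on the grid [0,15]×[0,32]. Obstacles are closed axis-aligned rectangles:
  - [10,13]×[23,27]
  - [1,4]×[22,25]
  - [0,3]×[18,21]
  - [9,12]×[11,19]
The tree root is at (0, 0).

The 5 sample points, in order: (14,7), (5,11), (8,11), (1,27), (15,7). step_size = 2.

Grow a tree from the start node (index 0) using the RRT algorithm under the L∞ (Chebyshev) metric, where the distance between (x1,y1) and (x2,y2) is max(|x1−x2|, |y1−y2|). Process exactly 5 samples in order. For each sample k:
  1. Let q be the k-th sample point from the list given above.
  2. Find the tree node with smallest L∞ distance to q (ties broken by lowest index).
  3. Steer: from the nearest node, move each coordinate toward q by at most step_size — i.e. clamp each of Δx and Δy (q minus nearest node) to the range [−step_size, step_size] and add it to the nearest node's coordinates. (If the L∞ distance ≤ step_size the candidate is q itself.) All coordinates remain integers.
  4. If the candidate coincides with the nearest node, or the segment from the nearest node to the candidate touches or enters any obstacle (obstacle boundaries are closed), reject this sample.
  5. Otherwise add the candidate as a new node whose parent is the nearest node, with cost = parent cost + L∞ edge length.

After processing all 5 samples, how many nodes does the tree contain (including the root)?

Node count: 6

1. q=(14,7) nearest=0 d=14 new=(2,2) → add node 1 parent=0 cost=2
2. q=(5,11) nearest=1 d=9 new=(4,4) → add node 2 parent=1 cost=4
3. q=(8,11) nearest=2 d=7 new=(6,6) → add node 3 parent=2 cost=6
4. q=(1,27) nearest=3 d=21 new=(4,8) → add node 4 parent=3 cost=8
5. q=(15,7) nearest=3 d=9 new=(8,7) → add node 5 parent=3 cost=8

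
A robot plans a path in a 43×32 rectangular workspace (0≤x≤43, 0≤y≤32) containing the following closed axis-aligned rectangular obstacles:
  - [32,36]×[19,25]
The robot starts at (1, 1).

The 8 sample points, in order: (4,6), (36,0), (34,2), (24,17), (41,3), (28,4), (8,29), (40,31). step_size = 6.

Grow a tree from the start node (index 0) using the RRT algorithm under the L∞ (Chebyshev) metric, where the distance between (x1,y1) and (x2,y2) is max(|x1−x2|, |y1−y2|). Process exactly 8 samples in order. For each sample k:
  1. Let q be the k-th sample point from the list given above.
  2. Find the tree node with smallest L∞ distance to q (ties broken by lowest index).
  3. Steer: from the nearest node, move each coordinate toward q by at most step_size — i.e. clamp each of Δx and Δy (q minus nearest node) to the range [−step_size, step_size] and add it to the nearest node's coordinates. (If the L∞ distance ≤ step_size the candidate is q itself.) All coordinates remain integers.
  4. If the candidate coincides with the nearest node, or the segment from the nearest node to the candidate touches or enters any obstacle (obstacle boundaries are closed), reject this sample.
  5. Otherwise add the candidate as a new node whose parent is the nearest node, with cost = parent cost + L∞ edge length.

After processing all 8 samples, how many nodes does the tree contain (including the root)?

1. q=(4,6) nearest=0 d=5 new=(4,6) → add node 1 parent=0 cost=5
2. q=(36,0) nearest=1 d=32 new=(10,0) → add node 2 parent=1 cost=11
3. q=(34,2) nearest=2 d=24 new=(16,2) → add node 3 parent=2 cost=17
4. q=(24,17) nearest=3 d=15 new=(22,8) → add node 4 parent=3 cost=23
5. q=(41,3) nearest=4 d=19 new=(28,3) → add node 5 parent=4 cost=29
6. q=(28,4) nearest=5 d=1 new=(28,4) → add node 6 parent=5 cost=30
7. q=(8,29) nearest=4 d=21 new=(16,14) → add node 7 parent=4 cost=29
8. q=(40,31) nearest=4 d=23 new=(28,14) → add node 8 parent=4 cost=29

Node count: 9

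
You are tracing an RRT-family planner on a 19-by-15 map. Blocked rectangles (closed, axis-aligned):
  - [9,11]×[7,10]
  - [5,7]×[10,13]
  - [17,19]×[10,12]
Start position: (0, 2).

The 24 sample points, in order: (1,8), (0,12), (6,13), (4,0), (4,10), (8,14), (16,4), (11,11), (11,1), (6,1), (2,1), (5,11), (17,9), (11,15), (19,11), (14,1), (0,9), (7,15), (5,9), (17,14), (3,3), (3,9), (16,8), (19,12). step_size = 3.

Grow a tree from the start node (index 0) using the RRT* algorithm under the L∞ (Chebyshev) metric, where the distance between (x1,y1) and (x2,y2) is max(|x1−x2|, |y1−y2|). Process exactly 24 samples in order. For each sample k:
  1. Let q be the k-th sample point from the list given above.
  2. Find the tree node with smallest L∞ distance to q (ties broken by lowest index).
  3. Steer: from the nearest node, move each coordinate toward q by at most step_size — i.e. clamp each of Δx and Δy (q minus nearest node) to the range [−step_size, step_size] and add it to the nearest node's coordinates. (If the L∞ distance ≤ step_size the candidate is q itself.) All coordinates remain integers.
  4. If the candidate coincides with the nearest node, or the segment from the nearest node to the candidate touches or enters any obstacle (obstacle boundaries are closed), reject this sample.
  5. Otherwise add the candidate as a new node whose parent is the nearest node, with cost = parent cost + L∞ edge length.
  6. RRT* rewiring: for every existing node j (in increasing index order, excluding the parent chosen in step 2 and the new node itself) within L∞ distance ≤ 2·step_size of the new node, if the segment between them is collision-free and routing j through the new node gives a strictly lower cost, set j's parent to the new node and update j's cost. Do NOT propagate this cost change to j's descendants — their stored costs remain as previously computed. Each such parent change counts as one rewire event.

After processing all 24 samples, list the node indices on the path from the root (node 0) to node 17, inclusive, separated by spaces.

1. q=(1,8) nearest=0 d=6 new=(1,5) → add node 1 parent=0 cost=3
2. q=(0,12) nearest=1 d=7 new=(0,8) → add node 2 parent=1 cost=6
3. q=(6,13) nearest=2 d=6 new=(3,11) → add node 3 parent=2 cost=9
4. q=(4,0) nearest=0 d=4 new=(3,0) → add node 4 parent=0 cost=3
5. q=(4,10) nearest=3 d=1 new=(4,10) → add node 5 parent=3 cost=10
6. q=(8,14) nearest=5 d=4 new=(7,13) → blocked by [5,7]×[10,13], reject
7. q=(16,4) nearest=5 d=12 new=(7,7) → add node 6 parent=5 cost=13
8. q=(11,11) nearest=6 d=4 new=(10,10) → blocked by [9,11]×[7,10], reject
9. q=(11,1) nearest=6 d=6 new=(10,4) → add node 7 parent=6 cost=16
10. q=(6,1) nearest=4 d=3 new=(6,1) → add node 8 parent=4 cost=6; rewire 6→8 (12<13); rewire 7→8 (10<16)
11. q=(2,1) nearest=4 d=1 new=(2,1) → add node 9 parent=4 cost=4; rewire 6→9 (10<12)
12. q=(5,11) nearest=5 d=1 new=(5,11) → blocked by [5,7]×[10,13], reject
13. q=(17,9) nearest=7 d=7 new=(13,7) → add node 10 parent=7 cost=13
14. q=(11,15) nearest=5 d=7 new=(7,13) → blocked by [5,7]×[10,13], reject
15. q=(19,11) nearest=10 d=6 new=(16,10) → add node 11 parent=10 cost=16
16. q=(14,1) nearest=7 d=4 new=(13,1) → add node 12 parent=7 cost=13
17. q=(0,9) nearest=2 d=1 new=(0,9) → add node 13 parent=2 cost=7
18. q=(7,15) nearest=3 d=4 new=(6,14) → blocked by [5,7]×[10,13], reject
19. q=(5,9) nearest=5 d=1 new=(5,9) → add node 14 parent=5 cost=11
20. q=(17,14) nearest=11 d=4 new=(17,13) → add node 15 parent=11 cost=19
21. q=(3,3) nearest=1 d=2 new=(3,3) → add node 16 parent=1 cost=5; rewire 6→16 (9<10)
22. q=(3,9) nearest=5 d=1 new=(3,9) → add node 17 parent=5 cost=11
23. q=(16,8) nearest=11 d=2 new=(16,8) → add node 18 parent=11 cost=18
24. q=(19,12) nearest=15 d=2 new=(19,12) → blocked by [17,19]×[10,12], reject

Path: 0 1 2 3 5 17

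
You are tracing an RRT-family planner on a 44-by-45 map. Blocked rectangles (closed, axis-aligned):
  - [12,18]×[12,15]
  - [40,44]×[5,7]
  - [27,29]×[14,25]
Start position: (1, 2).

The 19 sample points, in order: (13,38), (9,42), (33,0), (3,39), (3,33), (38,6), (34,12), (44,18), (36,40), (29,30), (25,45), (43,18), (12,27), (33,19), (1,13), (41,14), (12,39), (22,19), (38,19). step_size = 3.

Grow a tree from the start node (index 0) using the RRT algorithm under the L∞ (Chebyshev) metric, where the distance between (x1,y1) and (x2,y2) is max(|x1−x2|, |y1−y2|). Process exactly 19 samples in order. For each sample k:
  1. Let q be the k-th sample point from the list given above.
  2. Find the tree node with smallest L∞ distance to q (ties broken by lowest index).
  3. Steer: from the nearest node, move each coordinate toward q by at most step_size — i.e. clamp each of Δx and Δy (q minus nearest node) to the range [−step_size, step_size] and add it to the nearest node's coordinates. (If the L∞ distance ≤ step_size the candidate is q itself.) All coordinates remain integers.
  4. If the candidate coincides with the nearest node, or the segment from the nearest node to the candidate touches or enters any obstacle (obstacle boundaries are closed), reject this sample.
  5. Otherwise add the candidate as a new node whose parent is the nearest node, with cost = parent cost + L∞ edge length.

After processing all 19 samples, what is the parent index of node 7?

Parent of node 7: 6

1. q=(13,38) nearest=0 d=36 new=(4,5) → add node 1 parent=0 cost=3
2. q=(9,42) nearest=1 d=37 new=(7,8) → add node 2 parent=1 cost=6
3. q=(33,0) nearest=2 d=26 new=(10,5) → add node 3 parent=2 cost=9
4. q=(3,39) nearest=2 d=31 new=(4,11) → add node 4 parent=2 cost=9
5. q=(3,33) nearest=4 d=22 new=(3,14) → add node 5 parent=4 cost=12
6. q=(38,6) nearest=3 d=28 new=(13,6) → add node 6 parent=3 cost=12
7. q=(34,12) nearest=6 d=21 new=(16,9) → add node 7 parent=6 cost=15
8. q=(44,18) nearest=7 d=28 new=(19,12) → add node 8 parent=7 cost=18
9. q=(36,40) nearest=8 d=28 new=(22,15) → add node 9 parent=8 cost=21
10. q=(29,30) nearest=9 d=15 new=(25,18) → add node 10 parent=9 cost=24
11. q=(25,45) nearest=10 d=27 new=(25,21) → add node 11 parent=10 cost=27
12. q=(43,18) nearest=10 d=18 new=(28,18) → blocked by [27,29]×[14,25], reject
13. q=(12,27) nearest=9 d=12 new=(19,18) → add node 12 parent=9 cost=24
14. q=(33,19) nearest=10 d=8 new=(28,19) → blocked by [27,29]×[14,25], reject
15. q=(1,13) nearest=5 d=2 new=(1,13) → add node 13 parent=5 cost=14
16. q=(41,14) nearest=10 d=16 new=(28,15) → blocked by [27,29]×[14,25], reject
17. q=(12,39) nearest=11 d=18 new=(22,24) → add node 14 parent=11 cost=30
18. q=(22,19) nearest=10 d=3 new=(22,19) → add node 15 parent=10 cost=27
19. q=(38,19) nearest=10 d=13 new=(28,19) → blocked by [27,29]×[14,25], reject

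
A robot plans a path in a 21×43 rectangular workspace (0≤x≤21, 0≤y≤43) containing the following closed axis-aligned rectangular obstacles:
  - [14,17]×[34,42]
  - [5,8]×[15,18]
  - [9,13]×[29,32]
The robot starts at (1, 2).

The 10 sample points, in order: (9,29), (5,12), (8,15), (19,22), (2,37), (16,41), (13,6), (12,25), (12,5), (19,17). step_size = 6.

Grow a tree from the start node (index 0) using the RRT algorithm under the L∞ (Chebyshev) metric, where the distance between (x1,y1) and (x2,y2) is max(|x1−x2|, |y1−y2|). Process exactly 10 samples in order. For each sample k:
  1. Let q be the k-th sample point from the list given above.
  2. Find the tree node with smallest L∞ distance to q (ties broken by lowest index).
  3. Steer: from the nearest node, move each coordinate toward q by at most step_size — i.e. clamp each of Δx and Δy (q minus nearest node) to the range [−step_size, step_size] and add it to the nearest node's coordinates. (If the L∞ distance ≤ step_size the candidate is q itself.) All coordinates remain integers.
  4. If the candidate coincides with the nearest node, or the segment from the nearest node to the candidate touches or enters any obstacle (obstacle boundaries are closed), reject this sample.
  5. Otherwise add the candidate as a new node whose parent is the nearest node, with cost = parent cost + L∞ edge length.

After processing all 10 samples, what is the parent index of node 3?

Parent of node 3: 1

1. q=(9,29) nearest=0 d=27 new=(7,8) → add node 1 parent=0 cost=6
2. q=(5,12) nearest=1 d=4 new=(5,12) → add node 2 parent=1 cost=10
3. q=(8,15) nearest=2 d=3 new=(8,15) → blocked by [5,8]×[15,18], reject
4. q=(19,22) nearest=1 d=14 new=(13,14) → add node 3 parent=1 cost=12
5. q=(2,37) nearest=3 d=23 new=(7,20) → add node 4 parent=3 cost=18
6. q=(16,41) nearest=4 d=21 new=(13,26) → add node 5 parent=4 cost=24
7. q=(13,6) nearest=1 d=6 new=(13,6) → add node 6 parent=1 cost=12
8. q=(12,25) nearest=5 d=1 new=(12,25) → add node 7 parent=5 cost=25
9. q=(12,5) nearest=6 d=1 new=(12,5) → add node 8 parent=6 cost=13
10. q=(19,17) nearest=3 d=6 new=(19,17) → add node 9 parent=3 cost=18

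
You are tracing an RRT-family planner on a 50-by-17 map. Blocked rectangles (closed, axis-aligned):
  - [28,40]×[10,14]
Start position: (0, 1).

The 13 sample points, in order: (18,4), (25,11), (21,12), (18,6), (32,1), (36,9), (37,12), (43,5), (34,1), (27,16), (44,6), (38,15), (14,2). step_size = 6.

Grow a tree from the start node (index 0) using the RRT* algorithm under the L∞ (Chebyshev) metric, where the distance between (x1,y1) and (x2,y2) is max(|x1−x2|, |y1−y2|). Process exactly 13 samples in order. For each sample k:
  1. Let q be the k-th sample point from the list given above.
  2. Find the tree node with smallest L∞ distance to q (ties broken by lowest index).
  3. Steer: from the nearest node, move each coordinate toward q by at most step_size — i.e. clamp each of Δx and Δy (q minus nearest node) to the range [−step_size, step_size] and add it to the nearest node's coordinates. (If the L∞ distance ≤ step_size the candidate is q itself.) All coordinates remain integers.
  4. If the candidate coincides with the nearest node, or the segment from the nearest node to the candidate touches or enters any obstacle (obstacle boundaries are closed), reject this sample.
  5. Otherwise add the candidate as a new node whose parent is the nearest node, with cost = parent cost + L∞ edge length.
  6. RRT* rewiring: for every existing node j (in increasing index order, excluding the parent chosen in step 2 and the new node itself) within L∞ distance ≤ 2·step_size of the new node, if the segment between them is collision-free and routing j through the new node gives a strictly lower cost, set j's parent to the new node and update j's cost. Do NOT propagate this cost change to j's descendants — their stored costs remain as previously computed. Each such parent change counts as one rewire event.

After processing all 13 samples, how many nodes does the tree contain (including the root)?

Node count: 11

1. q=(18,4) nearest=0 d=18 new=(6,4) → add node 1 parent=0 cost=6
2. q=(25,11) nearest=1 d=19 new=(12,10) → add node 2 parent=1 cost=12
3. q=(21,12) nearest=2 d=9 new=(18,12) → add node 3 parent=2 cost=18
4. q=(18,6) nearest=2 d=6 new=(18,6) → add node 4 parent=2 cost=18
5. q=(32,1) nearest=3 d=14 new=(24,6) → add node 5 parent=3 cost=24
6. q=(36,9) nearest=5 d=12 new=(30,9) → add node 6 parent=5 cost=30
7. q=(37,12) nearest=6 d=7 new=(36,12) → blocked by [28,40]×[10,14], reject
8. q=(43,5) nearest=6 d=13 new=(36,5) → add node 7 parent=6 cost=36
9. q=(34,1) nearest=7 d=4 new=(34,1) → add node 8 parent=7 cost=40
10. q=(27,16) nearest=6 d=7 new=(27,15) → blocked by [28,40]×[10,14], reject
11. q=(44,6) nearest=7 d=8 new=(42,6) → add node 9 parent=7 cost=42
12. q=(38,15) nearest=6 d=8 new=(36,15) → blocked by [28,40]×[10,14], reject
13. q=(14,2) nearest=4 d=4 new=(14,2) → add node 10 parent=4 cost=22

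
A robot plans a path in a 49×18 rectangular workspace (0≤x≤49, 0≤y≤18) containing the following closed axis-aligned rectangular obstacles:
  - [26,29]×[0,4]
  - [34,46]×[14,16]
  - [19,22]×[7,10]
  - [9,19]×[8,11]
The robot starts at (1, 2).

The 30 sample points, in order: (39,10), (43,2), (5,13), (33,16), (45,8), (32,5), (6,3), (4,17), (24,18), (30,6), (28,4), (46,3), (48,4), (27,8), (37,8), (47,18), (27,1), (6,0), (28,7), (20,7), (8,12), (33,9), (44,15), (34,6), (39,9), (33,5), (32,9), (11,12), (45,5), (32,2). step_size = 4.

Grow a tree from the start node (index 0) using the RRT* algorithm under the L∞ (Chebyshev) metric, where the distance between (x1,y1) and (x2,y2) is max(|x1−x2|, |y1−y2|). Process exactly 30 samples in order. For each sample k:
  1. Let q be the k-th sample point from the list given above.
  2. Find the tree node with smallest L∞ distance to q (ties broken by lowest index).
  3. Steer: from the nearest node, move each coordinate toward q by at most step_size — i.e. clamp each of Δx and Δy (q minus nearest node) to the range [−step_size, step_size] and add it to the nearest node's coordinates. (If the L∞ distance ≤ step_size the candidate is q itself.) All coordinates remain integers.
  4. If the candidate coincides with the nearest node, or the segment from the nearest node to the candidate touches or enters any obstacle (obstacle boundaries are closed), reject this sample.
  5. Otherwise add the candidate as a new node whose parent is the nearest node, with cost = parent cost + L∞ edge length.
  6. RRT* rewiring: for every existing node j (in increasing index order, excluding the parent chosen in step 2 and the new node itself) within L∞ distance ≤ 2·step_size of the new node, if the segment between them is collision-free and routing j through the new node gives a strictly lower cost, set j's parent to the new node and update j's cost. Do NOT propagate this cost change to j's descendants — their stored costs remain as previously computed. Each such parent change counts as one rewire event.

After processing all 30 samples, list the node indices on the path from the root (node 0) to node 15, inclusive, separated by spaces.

1. q=(39,10) nearest=0 d=38 new=(5,6) → add node 1 parent=0 cost=4
2. q=(43,2) nearest=1 d=38 new=(9,2) → add node 2 parent=1 cost=8
3. q=(5,13) nearest=1 d=7 new=(5,10) → add node 3 parent=1 cost=8
4. q=(33,16) nearest=2 d=24 new=(13,6) → add node 4 parent=2 cost=12
5. q=(45,8) nearest=4 d=32 new=(17,8) → blocked by [9,19]×[8,11], reject
6. q=(32,5) nearest=4 d=19 new=(17,5) → add node 5 parent=4 cost=16
7. q=(6,3) nearest=1 d=3 new=(6,3) → add node 6 parent=1 cost=7
8. q=(4,17) nearest=3 d=7 new=(4,14) → add node 7 parent=3 cost=12
9. q=(24,18) nearest=4 d=12 new=(17,10) → blocked by [9,19]×[8,11], reject
10. q=(30,6) nearest=5 d=13 new=(21,6) → add node 8 parent=5 cost=20
11. q=(28,4) nearest=8 d=7 new=(25,4) → add node 9 parent=8 cost=24
12. q=(46,3) nearest=9 d=21 new=(29,3) → blocked by [26,29]×[0,4], reject
13. q=(48,4) nearest=9 d=23 new=(29,4) → blocked by [26,29]×[0,4], reject
14. q=(27,8) nearest=9 d=4 new=(27,8) → add node 10 parent=9 cost=28
15. q=(37,8) nearest=10 d=10 new=(31,8) → add node 11 parent=10 cost=32
16. q=(47,18) nearest=11 d=16 new=(35,12) → add node 12 parent=11 cost=36
17. q=(27,1) nearest=9 d=3 new=(27,1) → blocked by [26,29]×[0,4], reject
18. q=(6,0) nearest=2 d=3 new=(6,0) → add node 13 parent=2 cost=11
19. q=(28,7) nearest=10 d=1 new=(28,7) → add node 14 parent=10 cost=29
20. q=(20,7) nearest=8 d=1 new=(20,7) → blocked by [19,22]×[7,10], reject
21. q=(8,12) nearest=3 d=3 new=(8,12) → add node 15 parent=3 cost=11
22. q=(33,9) nearest=11 d=2 new=(33,9) → add node 16 parent=11 cost=34
23. q=(44,15) nearest=12 d=9 new=(39,15) → blocked by [34,46]×[14,16], reject
24. q=(34,6) nearest=11 d=3 new=(34,6) → add node 17 parent=11 cost=35
25. q=(39,9) nearest=12 d=4 new=(39,9) → add node 18 parent=12 cost=40
26. q=(33,5) nearest=17 d=1 new=(33,5) → add node 19 parent=17 cost=36
27. q=(32,9) nearest=11 d=1 new=(32,9) → add node 20 parent=11 cost=33
28. q=(11,12) nearest=15 d=3 new=(11,12) → add node 21 parent=15 cost=14
29. q=(45,5) nearest=18 d=6 new=(43,5) → add node 22 parent=18 cost=44
30. q=(32,2) nearest=19 d=3 new=(32,2) → add node 23 parent=19 cost=39

Path: 0 1 3 15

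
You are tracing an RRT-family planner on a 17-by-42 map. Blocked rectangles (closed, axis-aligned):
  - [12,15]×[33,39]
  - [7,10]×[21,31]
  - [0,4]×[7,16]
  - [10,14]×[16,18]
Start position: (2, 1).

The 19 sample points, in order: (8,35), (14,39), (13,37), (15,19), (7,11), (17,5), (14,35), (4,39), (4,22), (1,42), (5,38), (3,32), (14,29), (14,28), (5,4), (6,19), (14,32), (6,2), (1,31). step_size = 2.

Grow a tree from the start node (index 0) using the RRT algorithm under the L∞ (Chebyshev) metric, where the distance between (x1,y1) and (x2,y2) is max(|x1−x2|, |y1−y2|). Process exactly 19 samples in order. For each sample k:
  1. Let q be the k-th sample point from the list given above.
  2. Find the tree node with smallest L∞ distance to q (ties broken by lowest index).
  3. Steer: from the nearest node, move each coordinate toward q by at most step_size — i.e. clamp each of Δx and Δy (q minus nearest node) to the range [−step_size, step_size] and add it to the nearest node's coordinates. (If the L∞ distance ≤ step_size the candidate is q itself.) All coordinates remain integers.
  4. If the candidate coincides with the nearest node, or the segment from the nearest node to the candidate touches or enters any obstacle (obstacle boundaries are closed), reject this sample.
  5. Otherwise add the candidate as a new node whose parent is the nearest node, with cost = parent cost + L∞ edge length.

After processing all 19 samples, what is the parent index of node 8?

Parent of node 8: 7

1. q=(8,35) nearest=0 d=34 new=(4,3) → add node 1 parent=0 cost=2
2. q=(14,39) nearest=1 d=36 new=(6,5) → add node 2 parent=1 cost=4
3. q=(13,37) nearest=2 d=32 new=(8,7) → add node 3 parent=2 cost=6
4. q=(15,19) nearest=3 d=12 new=(10,9) → add node 4 parent=3 cost=8
5. q=(7,11) nearest=4 d=3 new=(8,11) → add node 5 parent=4 cost=10
6. q=(17,5) nearest=4 d=7 new=(12,7) → add node 6 parent=4 cost=10
7. q=(14,35) nearest=5 d=24 new=(10,13) → add node 7 parent=5 cost=12
8. q=(4,39) nearest=7 d=26 new=(8,15) → add node 8 parent=7 cost=14
9. q=(4,22) nearest=8 d=7 new=(6,17) → add node 9 parent=8 cost=16
10. q=(1,42) nearest=9 d=25 new=(4,19) → add node 10 parent=9 cost=18
11. q=(5,38) nearest=10 d=19 new=(5,21) → add node 11 parent=10 cost=20
12. q=(3,32) nearest=11 d=11 new=(3,23) → add node 12 parent=11 cost=22
13. q=(14,29) nearest=11 d=9 new=(7,23) → blocked by [7,10]×[21,31], reject
14. q=(14,28) nearest=11 d=9 new=(7,23) → blocked by [7,10]×[21,31], reject
15. q=(5,4) nearest=1 d=1 new=(5,4) → add node 13 parent=1 cost=3
16. q=(6,19) nearest=9 d=2 new=(6,19) → add node 14 parent=9 cost=18
17. q=(14,32) nearest=11 d=11 new=(7,23) → blocked by [7,10]×[21,31], reject
18. q=(6,2) nearest=1 d=2 new=(6,2) → add node 15 parent=1 cost=4
19. q=(1,31) nearest=12 d=8 new=(1,25) → add node 16 parent=12 cost=24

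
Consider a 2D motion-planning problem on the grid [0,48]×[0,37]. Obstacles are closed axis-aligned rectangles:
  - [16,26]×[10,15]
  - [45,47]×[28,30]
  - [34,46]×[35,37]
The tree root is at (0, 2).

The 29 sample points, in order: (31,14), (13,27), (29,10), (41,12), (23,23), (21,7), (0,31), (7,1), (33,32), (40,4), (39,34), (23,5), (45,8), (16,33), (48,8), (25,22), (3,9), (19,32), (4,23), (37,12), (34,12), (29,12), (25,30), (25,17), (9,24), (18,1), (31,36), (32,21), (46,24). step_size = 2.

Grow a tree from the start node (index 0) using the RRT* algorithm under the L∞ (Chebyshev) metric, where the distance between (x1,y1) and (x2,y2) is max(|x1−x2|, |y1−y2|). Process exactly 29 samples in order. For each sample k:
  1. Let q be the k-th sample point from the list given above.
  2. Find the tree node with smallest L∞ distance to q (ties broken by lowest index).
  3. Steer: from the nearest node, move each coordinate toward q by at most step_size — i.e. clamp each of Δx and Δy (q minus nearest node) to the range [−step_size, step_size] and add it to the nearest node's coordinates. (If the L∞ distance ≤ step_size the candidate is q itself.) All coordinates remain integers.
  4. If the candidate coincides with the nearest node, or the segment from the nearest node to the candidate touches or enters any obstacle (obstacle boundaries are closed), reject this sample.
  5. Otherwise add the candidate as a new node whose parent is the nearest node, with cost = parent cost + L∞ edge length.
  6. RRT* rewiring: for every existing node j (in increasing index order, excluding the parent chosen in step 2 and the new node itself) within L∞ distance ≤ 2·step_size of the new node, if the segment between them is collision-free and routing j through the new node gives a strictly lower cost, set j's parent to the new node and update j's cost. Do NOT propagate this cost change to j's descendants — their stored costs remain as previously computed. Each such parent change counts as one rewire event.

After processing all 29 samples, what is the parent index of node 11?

1. q=(31,14) nearest=0 d=31 new=(2,4) → add node 1 parent=0 cost=2
2. q=(13,27) nearest=1 d=23 new=(4,6) → add node 2 parent=1 cost=4
3. q=(29,10) nearest=2 d=25 new=(6,8) → add node 3 parent=2 cost=6
4. q=(41,12) nearest=3 d=35 new=(8,10) → add node 4 parent=3 cost=8
5. q=(23,23) nearest=4 d=15 new=(10,12) → add node 5 parent=4 cost=10
6. q=(21,7) nearest=5 d=11 new=(12,10) → add node 6 parent=5 cost=12
7. q=(0,31) nearest=5 d=19 new=(8,14) → add node 7 parent=5 cost=12
8. q=(7,1) nearest=1 d=5 new=(4,2) → add node 8 parent=1 cost=4
9. q=(33,32) nearest=6 d=22 new=(14,12) → add node 9 parent=6 cost=14
10. q=(40,4) nearest=9 d=26 new=(16,10) → blocked by [16,26]×[10,15], reject
11. q=(39,34) nearest=9 d=25 new=(16,14) → blocked by [16,26]×[10,15], reject
12. q=(23,5) nearest=9 d=9 new=(16,10) → blocked by [16,26]×[10,15], reject
13. q=(45,8) nearest=9 d=31 new=(16,10) → blocked by [16,26]×[10,15], reject
14. q=(16,33) nearest=7 d=19 new=(10,16) → add node 10 parent=7 cost=14
15. q=(48,8) nearest=9 d=34 new=(16,10) → blocked by [16,26]×[10,15], reject
16. q=(25,22) nearest=9 d=11 new=(16,14) → blocked by [16,26]×[10,15], reject
17. q=(3,9) nearest=2 d=3 new=(3,8) → add node 11 parent=2 cost=6
18. q=(19,32) nearest=10 d=16 new=(12,18) → add node 12 parent=10 cost=16
19. q=(4,23) nearest=10 d=7 new=(8,18) → add node 13 parent=10 cost=16
20. q=(37,12) nearest=9 d=23 new=(16,12) → blocked by [16,26]×[10,15], reject
21. q=(34,12) nearest=9 d=20 new=(16,12) → blocked by [16,26]×[10,15], reject
22. q=(29,12) nearest=9 d=15 new=(16,12) → blocked by [16,26]×[10,15], reject
23. q=(25,30) nearest=12 d=13 new=(14,20) → add node 14 parent=12 cost=18
24. q=(25,17) nearest=9 d=11 new=(16,14) → blocked by [16,26]×[10,15], reject
25. q=(9,24) nearest=14 d=5 new=(12,22) → add node 15 parent=14 cost=20
26. q=(18,1) nearest=6 d=9 new=(14,8) → add node 16 parent=6 cost=14
27. q=(31,36) nearest=14 d=17 new=(16,22) → add node 17 parent=14 cost=20
28. q=(32,21) nearest=17 d=16 new=(18,21) → add node 18 parent=17 cost=22
29. q=(46,24) nearest=18 d=28 new=(20,23) → add node 19 parent=18 cost=24

Parent of node 11: 2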